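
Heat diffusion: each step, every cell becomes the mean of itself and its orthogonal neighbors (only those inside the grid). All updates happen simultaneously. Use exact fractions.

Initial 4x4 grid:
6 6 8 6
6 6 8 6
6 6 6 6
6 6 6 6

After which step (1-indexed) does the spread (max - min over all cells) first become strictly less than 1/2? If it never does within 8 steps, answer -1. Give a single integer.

Step 1: max=7, min=6, spread=1
Step 2: max=809/120, min=6, spread=89/120
Step 3: max=898/135, min=6, spread=88/135
Step 4: max=53477/8100, min=1813/300, spread=2263/4050
Step 5: max=63593/9720, min=18209/3000, spread=14362/30375
  -> spread < 1/2 first at step 5
Step 6: max=23691337/3645000, min=411851/67500, spread=1451383/3645000
Step 7: max=706474183/109350000, min=2480927/405000, spread=36623893/109350000
Step 8: max=21095676001/3280500000, min=124518379/20250000, spread=923698603/3280500000

Answer: 5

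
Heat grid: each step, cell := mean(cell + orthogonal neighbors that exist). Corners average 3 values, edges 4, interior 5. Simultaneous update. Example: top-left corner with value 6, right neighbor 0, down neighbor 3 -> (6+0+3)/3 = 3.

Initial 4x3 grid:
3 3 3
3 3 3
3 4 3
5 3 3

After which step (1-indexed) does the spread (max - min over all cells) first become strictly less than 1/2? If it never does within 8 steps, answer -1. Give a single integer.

Answer: 3

Derivation:
Step 1: max=15/4, min=3, spread=3/4
Step 2: max=67/18, min=3, spread=13/18
Step 3: max=3791/1080, min=1213/400, spread=5159/10800
  -> spread < 1/2 first at step 3
Step 4: max=450623/129600, min=21991/7200, spread=10957/25920
Step 5: max=26493787/7776000, min=334271/108000, spread=97051/311040
Step 6: max=1576285133/466560000, min=40337003/12960000, spread=4966121/18662400
Step 7: max=93684828247/27993600000, min=2439914677/777600000, spread=46783199/223948800
Step 8: max=5588658058373/1679616000000, min=147154703243/46656000000, spread=2328709933/13436928000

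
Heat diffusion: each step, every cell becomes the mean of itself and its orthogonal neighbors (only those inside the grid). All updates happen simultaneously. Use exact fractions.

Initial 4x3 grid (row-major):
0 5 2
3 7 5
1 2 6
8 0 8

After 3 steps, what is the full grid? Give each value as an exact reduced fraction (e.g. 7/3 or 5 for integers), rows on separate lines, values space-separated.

After step 1:
  8/3 7/2 4
  11/4 22/5 5
  7/2 16/5 21/4
  3 9/2 14/3
After step 2:
  107/36 437/120 25/6
  799/240 377/100 373/80
  249/80 417/100 1087/240
  11/3 461/120 173/36
After step 3:
  7159/2160 26191/7200 2993/720
  23731/7200 1468/375 10277/2400
  8567/2400 5827/1500 32701/7200
  2549/720 29671/7200 9487/2160

Answer: 7159/2160 26191/7200 2993/720
23731/7200 1468/375 10277/2400
8567/2400 5827/1500 32701/7200
2549/720 29671/7200 9487/2160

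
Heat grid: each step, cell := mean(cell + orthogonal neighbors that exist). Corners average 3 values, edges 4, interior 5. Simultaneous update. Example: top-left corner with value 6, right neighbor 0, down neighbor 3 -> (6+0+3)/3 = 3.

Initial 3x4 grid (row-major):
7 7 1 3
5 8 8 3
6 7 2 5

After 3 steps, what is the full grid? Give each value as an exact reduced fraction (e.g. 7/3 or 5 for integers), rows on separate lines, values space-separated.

After step 1:
  19/3 23/4 19/4 7/3
  13/2 7 22/5 19/4
  6 23/4 11/2 10/3
After step 2:
  223/36 143/24 517/120 71/18
  155/24 147/25 132/25 889/240
  73/12 97/16 1139/240 163/36
After step 3:
  335/54 20107/3600 8771/1800 8609/2160
  44309/7200 35567/6000 14351/3000 62843/14400
  893/144 13663/2400 37109/7200 584/135

Answer: 335/54 20107/3600 8771/1800 8609/2160
44309/7200 35567/6000 14351/3000 62843/14400
893/144 13663/2400 37109/7200 584/135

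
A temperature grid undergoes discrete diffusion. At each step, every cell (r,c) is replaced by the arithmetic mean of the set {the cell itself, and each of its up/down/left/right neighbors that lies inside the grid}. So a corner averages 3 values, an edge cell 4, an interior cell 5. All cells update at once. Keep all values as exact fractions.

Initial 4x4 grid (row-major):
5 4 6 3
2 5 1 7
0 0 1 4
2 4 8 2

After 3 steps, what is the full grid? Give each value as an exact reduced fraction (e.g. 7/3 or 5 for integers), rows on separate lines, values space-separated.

Answer: 3617/1080 6871/1800 7013/1800 1843/432
10517/3600 9041/3000 22061/6000 27557/7200
2707/1200 5457/2000 9719/3000 27013/7200
335/144 6599/2400 24613/7200 4079/1080

Derivation:
After step 1:
  11/3 5 7/2 16/3
  3 12/5 4 15/4
  1 2 14/5 7/2
  2 7/2 15/4 14/3
After step 2:
  35/9 437/120 107/24 151/36
  151/60 82/25 329/100 199/48
  2 117/50 321/100 883/240
  13/6 45/16 883/240 143/36
After step 3:
  3617/1080 6871/1800 7013/1800 1843/432
  10517/3600 9041/3000 22061/6000 27557/7200
  2707/1200 5457/2000 9719/3000 27013/7200
  335/144 6599/2400 24613/7200 4079/1080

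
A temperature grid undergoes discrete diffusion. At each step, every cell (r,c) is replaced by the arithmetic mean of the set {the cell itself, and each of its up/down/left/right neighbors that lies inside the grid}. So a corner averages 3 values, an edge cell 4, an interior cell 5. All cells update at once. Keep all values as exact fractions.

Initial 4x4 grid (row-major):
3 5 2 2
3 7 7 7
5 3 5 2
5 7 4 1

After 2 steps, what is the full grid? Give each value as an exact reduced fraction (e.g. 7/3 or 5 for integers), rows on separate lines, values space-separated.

After step 1:
  11/3 17/4 4 11/3
  9/2 5 28/5 9/2
  4 27/5 21/5 15/4
  17/3 19/4 17/4 7/3
After step 2:
  149/36 203/48 1051/240 73/18
  103/24 99/20 233/50 1051/240
  587/120 467/100 116/25 887/240
  173/36 301/60 233/60 31/9

Answer: 149/36 203/48 1051/240 73/18
103/24 99/20 233/50 1051/240
587/120 467/100 116/25 887/240
173/36 301/60 233/60 31/9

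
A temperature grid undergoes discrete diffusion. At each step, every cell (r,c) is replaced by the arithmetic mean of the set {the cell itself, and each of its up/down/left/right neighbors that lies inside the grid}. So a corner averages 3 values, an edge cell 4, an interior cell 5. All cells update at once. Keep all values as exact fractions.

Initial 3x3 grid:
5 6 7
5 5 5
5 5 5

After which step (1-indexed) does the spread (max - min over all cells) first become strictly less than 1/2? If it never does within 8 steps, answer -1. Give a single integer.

Step 1: max=6, min=5, spread=1
Step 2: max=23/4, min=5, spread=3/4
Step 3: max=4019/720, min=911/180, spread=25/48
Step 4: max=237353/43200, min=27691/5400, spread=211/576
  -> spread < 1/2 first at step 4
Step 5: max=4694297/864000, min=41409/8000, spread=1777/6912
Step 6: max=838918177/155520000, min=12669493/2430000, spread=14971/82944
Step 7: max=50075870419/9331200000, min=12223371511/2332800000, spread=126121/995328
Step 8: max=997999302131/186624000000, min=122674719407/23328000000, spread=1062499/11943936

Answer: 4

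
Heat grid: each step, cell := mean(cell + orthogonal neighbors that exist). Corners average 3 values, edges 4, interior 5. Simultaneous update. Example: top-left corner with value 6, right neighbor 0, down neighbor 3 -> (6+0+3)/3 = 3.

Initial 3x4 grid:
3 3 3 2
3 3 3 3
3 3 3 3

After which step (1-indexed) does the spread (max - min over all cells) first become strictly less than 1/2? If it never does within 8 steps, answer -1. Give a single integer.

Step 1: max=3, min=8/3, spread=1/3
  -> spread < 1/2 first at step 1
Step 2: max=3, min=49/18, spread=5/18
Step 3: max=3, min=607/216, spread=41/216
Step 4: max=3, min=73543/25920, spread=4217/25920
Step 5: max=21521/7200, min=4456451/1555200, spread=38417/311040
Step 6: max=429403/144000, min=268735789/93312000, spread=1903471/18662400
Step 7: max=12844241/4320000, min=16195170911/5598720000, spread=18038617/223948800
Step 8: max=1153473241/388800000, min=974501417149/335923200000, spread=883978523/13436928000

Answer: 1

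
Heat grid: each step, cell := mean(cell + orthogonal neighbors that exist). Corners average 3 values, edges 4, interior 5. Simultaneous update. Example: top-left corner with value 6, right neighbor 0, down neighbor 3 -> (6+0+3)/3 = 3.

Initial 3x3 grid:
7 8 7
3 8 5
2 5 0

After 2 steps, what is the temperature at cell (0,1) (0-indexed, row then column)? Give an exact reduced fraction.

Step 1: cell (0,1) = 15/2
Step 2: cell (0,1) = 779/120
Full grid after step 2:
  37/6 779/120 115/18
  151/30 541/100 26/5
  145/36 973/240 145/36

Answer: 779/120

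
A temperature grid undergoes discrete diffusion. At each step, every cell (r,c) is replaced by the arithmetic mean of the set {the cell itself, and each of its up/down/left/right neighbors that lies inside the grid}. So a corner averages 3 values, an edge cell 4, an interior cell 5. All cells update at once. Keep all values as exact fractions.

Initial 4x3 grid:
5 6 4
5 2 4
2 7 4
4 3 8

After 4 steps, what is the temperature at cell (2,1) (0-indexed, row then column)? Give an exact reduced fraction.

Step 1: cell (2,1) = 18/5
Step 2: cell (2,1) = 483/100
Step 3: cell (2,1) = 8459/2000
Step 4: cell (2,1) = 11337/2500
Full grid after step 4:
  560263/129600 430183/96000 567113/129600
  236987/54000 171967/40000 984073/216000
  75469/18000 11337/2500 325751/72000
  94583/21600 212969/48000 12851/2700

Answer: 11337/2500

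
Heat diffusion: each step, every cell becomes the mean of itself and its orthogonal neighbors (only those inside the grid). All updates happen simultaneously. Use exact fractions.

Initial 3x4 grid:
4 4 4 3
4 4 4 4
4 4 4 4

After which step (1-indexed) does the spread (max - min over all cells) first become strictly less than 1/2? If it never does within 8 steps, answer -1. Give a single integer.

Step 1: max=4, min=11/3, spread=1/3
  -> spread < 1/2 first at step 1
Step 2: max=4, min=67/18, spread=5/18
Step 3: max=4, min=823/216, spread=41/216
Step 4: max=4, min=99463/25920, spread=4217/25920
Step 5: max=28721/7200, min=6011651/1555200, spread=38417/311040
Step 6: max=573403/144000, min=362047789/93312000, spread=1903471/18662400
Step 7: max=17164241/4320000, min=21793890911/5598720000, spread=18038617/223948800
Step 8: max=1542273241/388800000, min=1310424617149/335923200000, spread=883978523/13436928000

Answer: 1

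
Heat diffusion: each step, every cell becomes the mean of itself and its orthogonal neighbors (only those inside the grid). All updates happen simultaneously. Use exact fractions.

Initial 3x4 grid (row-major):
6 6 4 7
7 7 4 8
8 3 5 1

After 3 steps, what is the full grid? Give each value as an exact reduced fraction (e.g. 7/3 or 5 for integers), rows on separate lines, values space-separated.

After step 1:
  19/3 23/4 21/4 19/3
  7 27/5 28/5 5
  6 23/4 13/4 14/3
After step 2:
  229/36 341/60 86/15 199/36
  371/60 59/10 49/10 27/5
  25/4 51/10 289/60 155/36
After step 3:
  3281/540 2131/360 983/180 2999/540
  889/144 833/150 107/20 151/30
  263/45 331/60 1721/360 1307/270

Answer: 3281/540 2131/360 983/180 2999/540
889/144 833/150 107/20 151/30
263/45 331/60 1721/360 1307/270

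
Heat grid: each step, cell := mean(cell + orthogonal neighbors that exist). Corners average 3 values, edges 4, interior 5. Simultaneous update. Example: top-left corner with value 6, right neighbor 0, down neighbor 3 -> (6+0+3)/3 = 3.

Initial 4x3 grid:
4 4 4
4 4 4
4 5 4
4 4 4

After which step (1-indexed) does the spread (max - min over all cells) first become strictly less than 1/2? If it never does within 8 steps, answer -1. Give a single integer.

Answer: 1

Derivation:
Step 1: max=17/4, min=4, spread=1/4
  -> spread < 1/2 first at step 1
Step 2: max=423/100, min=4, spread=23/100
Step 3: max=20011/4800, min=1613/400, spread=131/960
Step 4: max=179351/43200, min=29191/7200, spread=841/8640
Step 5: max=71662051/17280000, min=5853373/1440000, spread=56863/691200
Step 6: max=643614341/155520000, min=52829543/12960000, spread=386393/6220800
Step 7: max=257225723131/62208000000, min=21156358813/5184000000, spread=26795339/497664000
Step 8: max=15413735714129/3732480000000, min=1271246149667/311040000000, spread=254051069/5971968000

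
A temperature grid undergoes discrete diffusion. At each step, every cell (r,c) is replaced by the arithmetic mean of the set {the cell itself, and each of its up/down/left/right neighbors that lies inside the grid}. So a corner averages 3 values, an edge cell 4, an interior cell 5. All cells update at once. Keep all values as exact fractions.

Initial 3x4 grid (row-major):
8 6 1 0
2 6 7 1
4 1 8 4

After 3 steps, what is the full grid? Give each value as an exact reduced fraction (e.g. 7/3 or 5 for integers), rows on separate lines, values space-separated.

Answer: 10139/2160 6523/1440 5261/1440 6511/2160
823/180 2629/600 809/200 55/16
8939/2160 6343/1440 6121/1440 8591/2160

Derivation:
After step 1:
  16/3 21/4 7/2 2/3
  5 22/5 23/5 3
  7/3 19/4 5 13/3
After step 2:
  187/36 1109/240 841/240 43/18
  64/15 24/5 41/10 63/20
  145/36 989/240 1121/240 37/9
After step 3:
  10139/2160 6523/1440 5261/1440 6511/2160
  823/180 2629/600 809/200 55/16
  8939/2160 6343/1440 6121/1440 8591/2160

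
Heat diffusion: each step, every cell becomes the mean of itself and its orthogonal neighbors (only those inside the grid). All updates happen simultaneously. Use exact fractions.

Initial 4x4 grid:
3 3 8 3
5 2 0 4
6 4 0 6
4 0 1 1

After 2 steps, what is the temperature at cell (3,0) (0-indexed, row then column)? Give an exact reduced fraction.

Step 1: cell (3,0) = 10/3
Step 2: cell (3,0) = 31/9
Full grid after step 2:
  35/9 419/120 153/40 47/12
  913/240 16/5 291/100 69/20
  869/240 72/25 213/100 163/60
  31/9 509/240 457/240 71/36

Answer: 31/9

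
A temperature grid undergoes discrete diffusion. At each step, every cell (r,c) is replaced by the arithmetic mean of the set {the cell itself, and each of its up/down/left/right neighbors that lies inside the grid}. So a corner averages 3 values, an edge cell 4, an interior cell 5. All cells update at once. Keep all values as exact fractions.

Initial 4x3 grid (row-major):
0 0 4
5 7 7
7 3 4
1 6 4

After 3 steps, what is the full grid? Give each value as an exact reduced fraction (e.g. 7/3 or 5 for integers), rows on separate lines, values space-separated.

Answer: 3557/1080 52951/14400 8359/2160
28843/7200 12157/3000 16259/3600
30283/7200 27839/6000 1019/225
9589/2160 30953/7200 4967/1080

Derivation:
After step 1:
  5/3 11/4 11/3
  19/4 22/5 11/2
  4 27/5 9/2
  14/3 7/2 14/3
After step 2:
  55/18 749/240 143/36
  889/240 114/25 271/60
  1129/240 109/25 301/60
  73/18 547/120 38/9
After step 3:
  3557/1080 52951/14400 8359/2160
  28843/7200 12157/3000 16259/3600
  30283/7200 27839/6000 1019/225
  9589/2160 30953/7200 4967/1080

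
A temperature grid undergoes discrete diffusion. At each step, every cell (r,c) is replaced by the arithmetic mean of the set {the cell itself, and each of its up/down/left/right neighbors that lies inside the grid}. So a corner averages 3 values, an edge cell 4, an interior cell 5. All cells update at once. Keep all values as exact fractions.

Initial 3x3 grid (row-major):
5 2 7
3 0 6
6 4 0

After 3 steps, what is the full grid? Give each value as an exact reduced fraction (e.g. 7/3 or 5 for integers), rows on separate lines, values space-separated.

After step 1:
  10/3 7/2 5
  7/2 3 13/4
  13/3 5/2 10/3
After step 2:
  31/9 89/24 47/12
  85/24 63/20 175/48
  31/9 79/24 109/36
After step 3:
  385/108 5119/1440 541/144
  4889/1440 1387/400 9893/2880
  185/54 4649/1440 1435/432

Answer: 385/108 5119/1440 541/144
4889/1440 1387/400 9893/2880
185/54 4649/1440 1435/432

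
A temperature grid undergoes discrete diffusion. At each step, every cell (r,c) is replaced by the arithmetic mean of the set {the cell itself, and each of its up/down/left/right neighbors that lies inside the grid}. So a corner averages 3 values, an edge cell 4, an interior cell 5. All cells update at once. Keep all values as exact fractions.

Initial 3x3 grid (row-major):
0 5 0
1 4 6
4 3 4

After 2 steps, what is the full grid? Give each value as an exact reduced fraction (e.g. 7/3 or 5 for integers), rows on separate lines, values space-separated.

After step 1:
  2 9/4 11/3
  9/4 19/5 7/2
  8/3 15/4 13/3
After step 2:
  13/6 703/240 113/36
  643/240 311/100 153/40
  26/9 291/80 139/36

Answer: 13/6 703/240 113/36
643/240 311/100 153/40
26/9 291/80 139/36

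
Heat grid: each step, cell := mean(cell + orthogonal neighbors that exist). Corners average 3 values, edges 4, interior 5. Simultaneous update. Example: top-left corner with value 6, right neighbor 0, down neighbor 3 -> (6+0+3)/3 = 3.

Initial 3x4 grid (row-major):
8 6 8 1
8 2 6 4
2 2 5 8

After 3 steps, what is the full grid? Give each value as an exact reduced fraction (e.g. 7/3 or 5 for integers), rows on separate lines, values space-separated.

After step 1:
  22/3 6 21/4 13/3
  5 24/5 5 19/4
  4 11/4 21/4 17/3
After step 2:
  55/9 1403/240 247/48 43/9
  317/60 471/100 501/100 79/16
  47/12 21/5 14/3 47/9
After step 3:
  12413/2160 39263/7200 37403/7200 535/108
  18019/3600 30059/6000 2447/500 7979/1600
  67/15 328/75 17189/3600 2135/432

Answer: 12413/2160 39263/7200 37403/7200 535/108
18019/3600 30059/6000 2447/500 7979/1600
67/15 328/75 17189/3600 2135/432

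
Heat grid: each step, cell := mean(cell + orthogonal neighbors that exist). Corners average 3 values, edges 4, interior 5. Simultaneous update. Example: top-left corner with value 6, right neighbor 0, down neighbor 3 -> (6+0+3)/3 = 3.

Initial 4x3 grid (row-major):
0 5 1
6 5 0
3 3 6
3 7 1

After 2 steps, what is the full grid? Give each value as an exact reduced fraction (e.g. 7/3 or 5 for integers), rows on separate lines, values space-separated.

Answer: 119/36 733/240 31/12
883/240 357/100 113/40
983/240 367/100 449/120
139/36 173/40 32/9

Derivation:
After step 1:
  11/3 11/4 2
  7/2 19/5 3
  15/4 24/5 5/2
  13/3 7/2 14/3
After step 2:
  119/36 733/240 31/12
  883/240 357/100 113/40
  983/240 367/100 449/120
  139/36 173/40 32/9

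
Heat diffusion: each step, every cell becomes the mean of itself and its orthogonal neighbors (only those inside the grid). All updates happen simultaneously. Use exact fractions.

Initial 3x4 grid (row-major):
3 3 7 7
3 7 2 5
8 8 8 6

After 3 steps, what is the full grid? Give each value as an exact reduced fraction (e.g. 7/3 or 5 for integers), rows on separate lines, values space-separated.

After step 1:
  3 5 19/4 19/3
  21/4 23/5 29/5 5
  19/3 31/4 6 19/3
After step 2:
  53/12 347/80 1313/240 193/36
  1151/240 142/25 523/100 88/15
  58/9 1481/240 1553/240 52/9
After step 3:
  271/60 3981/800 36719/7200 12023/2160
  76813/14400 31457/6000 17231/3000 5003/900
  1567/270 44579/7200 42569/7200 13043/2160

Answer: 271/60 3981/800 36719/7200 12023/2160
76813/14400 31457/6000 17231/3000 5003/900
1567/270 44579/7200 42569/7200 13043/2160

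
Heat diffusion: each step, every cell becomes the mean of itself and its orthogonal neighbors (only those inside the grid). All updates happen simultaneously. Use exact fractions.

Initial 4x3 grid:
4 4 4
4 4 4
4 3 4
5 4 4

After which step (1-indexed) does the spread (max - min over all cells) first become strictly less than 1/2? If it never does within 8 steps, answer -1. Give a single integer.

Answer: 2

Derivation:
Step 1: max=13/3, min=15/4, spread=7/12
Step 2: max=37/9, min=387/100, spread=217/900
  -> spread < 1/2 first at step 2
Step 3: max=548/135, min=9337/2400, spread=3647/21600
Step 4: max=64979/16200, min=31351/8000, spread=59729/648000
Step 5: max=3884431/972000, min=8495003/2160000, spread=1233593/19440000
Step 6: max=116102377/29160000, min=21261973/5400000, spread=3219307/72900000
Step 7: max=13910651011/3499200000, min=3065795183/777600000, spread=1833163/55987200
Step 8: max=833459585549/209952000000, min=184090929997/46656000000, spread=80806409/3359232000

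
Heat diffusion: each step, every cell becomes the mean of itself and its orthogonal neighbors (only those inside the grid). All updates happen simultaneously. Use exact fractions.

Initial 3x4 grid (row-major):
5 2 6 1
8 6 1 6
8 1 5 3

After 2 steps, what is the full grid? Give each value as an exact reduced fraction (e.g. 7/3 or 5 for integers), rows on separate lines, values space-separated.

After step 1:
  5 19/4 5/2 13/3
  27/4 18/5 24/5 11/4
  17/3 5 5/2 14/3
After step 2:
  11/2 317/80 983/240 115/36
  1261/240 249/50 323/100 331/80
  209/36 503/120 509/120 119/36

Answer: 11/2 317/80 983/240 115/36
1261/240 249/50 323/100 331/80
209/36 503/120 509/120 119/36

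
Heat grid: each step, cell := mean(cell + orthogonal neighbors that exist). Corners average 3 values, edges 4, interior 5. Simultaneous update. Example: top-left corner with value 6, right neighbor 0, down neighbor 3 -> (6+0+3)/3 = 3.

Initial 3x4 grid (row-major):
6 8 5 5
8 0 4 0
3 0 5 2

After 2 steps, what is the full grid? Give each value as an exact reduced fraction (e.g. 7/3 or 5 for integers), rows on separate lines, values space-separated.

Answer: 49/9 259/48 983/240 139/36
77/16 89/25 89/25 673/240
119/36 149/48 593/240 47/18

Derivation:
After step 1:
  22/3 19/4 11/2 10/3
  17/4 4 14/5 11/4
  11/3 2 11/4 7/3
After step 2:
  49/9 259/48 983/240 139/36
  77/16 89/25 89/25 673/240
  119/36 149/48 593/240 47/18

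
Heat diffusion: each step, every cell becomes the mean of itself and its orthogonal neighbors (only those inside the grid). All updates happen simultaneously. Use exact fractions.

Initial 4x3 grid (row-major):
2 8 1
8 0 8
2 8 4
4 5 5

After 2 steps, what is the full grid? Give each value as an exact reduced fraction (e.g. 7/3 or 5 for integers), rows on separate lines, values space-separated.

Answer: 47/12 1249/240 35/9
209/40 96/25 647/120
479/120 549/100 539/120
44/9 529/120 197/36

Derivation:
After step 1:
  6 11/4 17/3
  3 32/5 13/4
  11/2 19/5 25/4
  11/3 11/2 14/3
After step 2:
  47/12 1249/240 35/9
  209/40 96/25 647/120
  479/120 549/100 539/120
  44/9 529/120 197/36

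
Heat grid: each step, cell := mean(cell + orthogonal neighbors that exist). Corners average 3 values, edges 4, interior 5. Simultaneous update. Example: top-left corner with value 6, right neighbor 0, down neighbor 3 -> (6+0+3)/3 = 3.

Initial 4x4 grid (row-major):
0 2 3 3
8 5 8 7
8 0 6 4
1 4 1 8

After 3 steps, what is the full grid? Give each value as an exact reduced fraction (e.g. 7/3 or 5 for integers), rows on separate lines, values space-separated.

After step 1:
  10/3 5/2 4 13/3
  21/4 23/5 29/5 11/2
  17/4 23/5 19/5 25/4
  13/3 3/2 19/4 13/3
After step 2:
  133/36 433/120 499/120 83/18
  523/120 91/20 237/50 1313/240
  553/120 15/4 126/25 1193/240
  121/36 911/240 863/240 46/9
After step 3:
  2099/540 1441/360 7703/1800 10253/2160
  1549/360 3151/750 28751/6000 35627/7200
  1447/360 26093/6000 6629/1500 37067/7200
  8471/2160 5221/1440 31577/7200 1231/270

Answer: 2099/540 1441/360 7703/1800 10253/2160
1549/360 3151/750 28751/6000 35627/7200
1447/360 26093/6000 6629/1500 37067/7200
8471/2160 5221/1440 31577/7200 1231/270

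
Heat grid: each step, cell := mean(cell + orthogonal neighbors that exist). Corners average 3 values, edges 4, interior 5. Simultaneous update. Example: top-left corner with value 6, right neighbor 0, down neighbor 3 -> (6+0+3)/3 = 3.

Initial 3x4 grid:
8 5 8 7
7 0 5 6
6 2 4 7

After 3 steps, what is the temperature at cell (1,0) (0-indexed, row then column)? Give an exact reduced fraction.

Answer: 70913/14400

Derivation:
Step 1: cell (1,0) = 21/4
Step 2: cell (1,0) = 1243/240
Step 3: cell (1,0) = 70913/14400
Full grid after step 3:
  11803/2160 1202/225 3427/600 4357/720
  70913/14400 29047/6000 30667/6000 82553/14400
  3281/720 2597/600 8581/1800 11371/2160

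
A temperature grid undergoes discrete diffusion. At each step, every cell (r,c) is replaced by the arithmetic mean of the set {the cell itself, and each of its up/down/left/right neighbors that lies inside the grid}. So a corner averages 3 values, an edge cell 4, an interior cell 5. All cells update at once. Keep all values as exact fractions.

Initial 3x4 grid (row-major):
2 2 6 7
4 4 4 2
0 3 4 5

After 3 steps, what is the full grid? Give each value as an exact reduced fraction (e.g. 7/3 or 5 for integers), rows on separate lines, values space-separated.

After step 1:
  8/3 7/2 19/4 5
  5/2 17/5 4 9/2
  7/3 11/4 4 11/3
After step 2:
  26/9 859/240 69/16 19/4
  109/40 323/100 413/100 103/24
  91/36 749/240 173/48 73/18
After step 3:
  6619/2160 25219/7200 10063/2400 641/144
  6823/2400 3357/1000 11741/3000 31009/7200
  6029/2160 22469/7200 26839/7200 1721/432

Answer: 6619/2160 25219/7200 10063/2400 641/144
6823/2400 3357/1000 11741/3000 31009/7200
6029/2160 22469/7200 26839/7200 1721/432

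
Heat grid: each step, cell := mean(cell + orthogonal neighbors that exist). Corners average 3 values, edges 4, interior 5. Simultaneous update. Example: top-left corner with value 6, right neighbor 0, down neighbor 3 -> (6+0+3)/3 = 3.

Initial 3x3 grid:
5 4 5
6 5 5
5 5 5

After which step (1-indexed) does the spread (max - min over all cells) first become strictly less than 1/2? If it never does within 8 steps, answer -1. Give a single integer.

Step 1: max=16/3, min=14/3, spread=2/3
Step 2: max=187/36, min=173/36, spread=7/18
  -> spread < 1/2 first at step 2
Step 3: max=2221/432, min=2099/432, spread=61/216
Step 4: max=26431/5184, min=25409/5184, spread=511/2592
Step 5: max=315349/62208, min=306731/62208, spread=4309/31104
Step 6: max=3768775/746496, min=3696185/746496, spread=36295/373248
Step 7: max=45095533/8957952, min=44483987/8957952, spread=305773/4478976
Step 8: max=540053071/107495424, min=534901169/107495424, spread=2575951/53747712

Answer: 2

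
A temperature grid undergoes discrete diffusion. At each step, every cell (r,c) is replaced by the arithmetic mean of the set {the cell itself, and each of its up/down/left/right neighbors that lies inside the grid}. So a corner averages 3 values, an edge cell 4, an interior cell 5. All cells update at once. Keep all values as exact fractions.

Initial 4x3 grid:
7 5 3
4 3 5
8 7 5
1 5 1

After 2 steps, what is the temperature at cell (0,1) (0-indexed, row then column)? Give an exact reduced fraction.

Step 1: cell (0,1) = 9/2
Step 2: cell (0,1) = 569/120
Full grid after step 2:
  46/9 569/120 77/18
  619/120 122/25 529/120
  623/120 117/25 533/120
  79/18 523/120 35/9

Answer: 569/120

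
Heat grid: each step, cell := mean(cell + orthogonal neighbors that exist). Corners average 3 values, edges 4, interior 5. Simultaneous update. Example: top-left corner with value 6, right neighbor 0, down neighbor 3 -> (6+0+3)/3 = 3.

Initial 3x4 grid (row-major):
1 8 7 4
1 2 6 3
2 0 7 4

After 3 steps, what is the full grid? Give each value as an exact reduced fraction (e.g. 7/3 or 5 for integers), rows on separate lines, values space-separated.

After step 1:
  10/3 9/2 25/4 14/3
  3/2 17/5 5 17/4
  1 11/4 17/4 14/3
After step 2:
  28/9 1049/240 245/48 91/18
  277/120 343/100 463/100 223/48
  7/4 57/20 25/6 79/18
After step 3:
  7049/2160 28829/7200 34489/7200 533/108
  19079/7200 21107/6000 6593/1500 67393/14400
  829/360 3659/1200 902/225 1901/432

Answer: 7049/2160 28829/7200 34489/7200 533/108
19079/7200 21107/6000 6593/1500 67393/14400
829/360 3659/1200 902/225 1901/432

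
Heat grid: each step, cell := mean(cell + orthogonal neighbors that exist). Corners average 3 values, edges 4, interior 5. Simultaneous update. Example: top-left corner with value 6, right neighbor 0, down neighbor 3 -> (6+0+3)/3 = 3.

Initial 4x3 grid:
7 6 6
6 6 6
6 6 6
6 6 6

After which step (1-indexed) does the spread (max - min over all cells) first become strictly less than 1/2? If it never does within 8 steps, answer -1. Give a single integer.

Step 1: max=19/3, min=6, spread=1/3
  -> spread < 1/2 first at step 1
Step 2: max=113/18, min=6, spread=5/18
Step 3: max=1337/216, min=6, spread=41/216
Step 4: max=159737/25920, min=6, spread=4217/25920
Step 5: max=9540349/1555200, min=43279/7200, spread=38417/311040
Step 6: max=571072211/93312000, min=866597/144000, spread=1903471/18662400
Step 7: max=34193309089/5598720000, min=26035759/4320000, spread=18038617/223948800
Step 8: max=2048807382851/335923200000, min=2345726759/388800000, spread=883978523/13436928000

Answer: 1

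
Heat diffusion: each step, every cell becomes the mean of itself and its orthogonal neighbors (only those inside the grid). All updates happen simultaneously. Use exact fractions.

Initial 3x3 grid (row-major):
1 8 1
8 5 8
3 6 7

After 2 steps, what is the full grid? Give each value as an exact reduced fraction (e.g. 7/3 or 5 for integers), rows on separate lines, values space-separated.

Answer: 41/9 265/48 44/9
271/48 51/10 299/48
91/18 299/48 35/6

Derivation:
After step 1:
  17/3 15/4 17/3
  17/4 7 21/4
  17/3 21/4 7
After step 2:
  41/9 265/48 44/9
  271/48 51/10 299/48
  91/18 299/48 35/6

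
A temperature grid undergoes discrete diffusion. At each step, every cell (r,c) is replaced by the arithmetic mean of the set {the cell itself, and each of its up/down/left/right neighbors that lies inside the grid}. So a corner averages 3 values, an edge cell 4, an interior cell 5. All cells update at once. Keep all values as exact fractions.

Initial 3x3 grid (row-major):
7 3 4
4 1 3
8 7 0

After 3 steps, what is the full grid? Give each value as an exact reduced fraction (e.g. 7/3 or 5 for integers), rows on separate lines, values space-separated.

Answer: 9511/2160 6003/1600 7151/2160
2723/600 23749/6000 2897/900
2579/540 3647/900 1889/540

Derivation:
After step 1:
  14/3 15/4 10/3
  5 18/5 2
  19/3 4 10/3
After step 2:
  161/36 307/80 109/36
  49/10 367/100 46/15
  46/9 259/60 28/9
After step 3:
  9511/2160 6003/1600 7151/2160
  2723/600 23749/6000 2897/900
  2579/540 3647/900 1889/540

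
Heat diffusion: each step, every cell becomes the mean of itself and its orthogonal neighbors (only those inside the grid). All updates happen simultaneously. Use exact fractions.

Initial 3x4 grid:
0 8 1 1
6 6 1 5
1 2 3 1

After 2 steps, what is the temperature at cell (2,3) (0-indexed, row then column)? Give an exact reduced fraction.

Answer: 9/4

Derivation:
Step 1: cell (2,3) = 3
Step 2: cell (2,3) = 9/4
Full grid after step 2:
  35/9 473/120 361/120 85/36
  931/240 89/25 143/50 79/30
  37/12 247/80 219/80 9/4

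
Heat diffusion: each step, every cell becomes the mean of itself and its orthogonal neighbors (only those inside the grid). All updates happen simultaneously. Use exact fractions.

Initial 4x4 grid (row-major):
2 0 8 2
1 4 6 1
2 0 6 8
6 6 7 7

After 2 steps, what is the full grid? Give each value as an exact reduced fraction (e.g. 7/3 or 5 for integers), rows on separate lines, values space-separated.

After step 1:
  1 7/2 4 11/3
  9/4 11/5 5 17/4
  9/4 18/5 27/5 11/2
  14/3 19/4 13/2 22/3
After step 2:
  9/4 107/40 97/24 143/36
  77/40 331/100 417/100 221/48
  383/120 91/25 26/5 1349/240
  35/9 1171/240 1439/240 58/9

Answer: 9/4 107/40 97/24 143/36
77/40 331/100 417/100 221/48
383/120 91/25 26/5 1349/240
35/9 1171/240 1439/240 58/9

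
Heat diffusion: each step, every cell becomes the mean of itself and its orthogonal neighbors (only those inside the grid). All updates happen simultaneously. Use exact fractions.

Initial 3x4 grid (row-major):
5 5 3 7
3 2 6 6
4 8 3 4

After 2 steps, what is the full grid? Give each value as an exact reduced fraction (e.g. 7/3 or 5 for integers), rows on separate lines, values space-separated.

After step 1:
  13/3 15/4 21/4 16/3
  7/2 24/5 4 23/4
  5 17/4 21/4 13/3
After step 2:
  139/36 68/15 55/12 49/9
  529/120 203/50 501/100 233/48
  17/4 193/40 107/24 46/9

Answer: 139/36 68/15 55/12 49/9
529/120 203/50 501/100 233/48
17/4 193/40 107/24 46/9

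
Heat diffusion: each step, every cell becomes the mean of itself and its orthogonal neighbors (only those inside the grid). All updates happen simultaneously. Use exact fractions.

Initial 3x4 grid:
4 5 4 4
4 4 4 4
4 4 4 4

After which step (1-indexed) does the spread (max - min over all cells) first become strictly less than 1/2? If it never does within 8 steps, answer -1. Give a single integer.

Step 1: max=13/3, min=4, spread=1/3
  -> spread < 1/2 first at step 1
Step 2: max=511/120, min=4, spread=31/120
Step 3: max=4531/1080, min=4, spread=211/1080
Step 4: max=448897/108000, min=7247/1800, spread=14077/108000
Step 5: max=4028407/972000, min=435683/108000, spread=5363/48600
Step 6: max=120380809/29160000, min=242869/60000, spread=93859/1166400
Step 7: max=7208674481/1749600000, min=394136467/97200000, spread=4568723/69984000
Step 8: max=431684435629/104976000000, min=11845618889/2916000000, spread=8387449/167961600

Answer: 1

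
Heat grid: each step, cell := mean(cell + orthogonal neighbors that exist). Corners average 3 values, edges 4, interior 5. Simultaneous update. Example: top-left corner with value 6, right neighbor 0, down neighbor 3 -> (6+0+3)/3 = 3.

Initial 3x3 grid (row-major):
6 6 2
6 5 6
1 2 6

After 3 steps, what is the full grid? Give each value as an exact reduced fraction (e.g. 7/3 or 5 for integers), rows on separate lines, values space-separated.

Answer: 79/16 2795/576 1051/216
143/32 553/120 2635/576
37/9 1189/288 1889/432

Derivation:
After step 1:
  6 19/4 14/3
  9/2 5 19/4
  3 7/2 14/3
After step 2:
  61/12 245/48 85/18
  37/8 9/2 229/48
  11/3 97/24 155/36
After step 3:
  79/16 2795/576 1051/216
  143/32 553/120 2635/576
  37/9 1189/288 1889/432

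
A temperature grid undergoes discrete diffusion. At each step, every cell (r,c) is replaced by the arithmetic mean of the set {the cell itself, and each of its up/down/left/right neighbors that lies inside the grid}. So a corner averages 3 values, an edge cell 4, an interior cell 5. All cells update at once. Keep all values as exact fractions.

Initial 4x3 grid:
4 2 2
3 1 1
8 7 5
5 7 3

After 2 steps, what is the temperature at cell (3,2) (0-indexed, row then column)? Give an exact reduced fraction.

Step 1: cell (3,2) = 5
Step 2: cell (3,2) = 29/6
Full grid after step 2:
  37/12 583/240 37/18
  311/80 169/50 643/240
  1321/240 473/100 337/80
  215/36 683/120 29/6

Answer: 29/6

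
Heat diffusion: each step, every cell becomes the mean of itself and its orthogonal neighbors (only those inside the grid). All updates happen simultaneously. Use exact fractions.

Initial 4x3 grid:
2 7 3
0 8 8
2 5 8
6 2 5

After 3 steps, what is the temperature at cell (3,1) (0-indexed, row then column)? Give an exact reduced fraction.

Step 1: cell (3,1) = 9/2
Step 2: cell (3,1) = 107/24
Step 3: cell (3,1) = 33221/7200
Full grid after step 3:
  2947/720 2933/600 4087/720
  3219/800 4973/1000 13807/2400
  28841/7200 7187/1500 13397/2400
  1699/432 33221/7200 749/144

Answer: 33221/7200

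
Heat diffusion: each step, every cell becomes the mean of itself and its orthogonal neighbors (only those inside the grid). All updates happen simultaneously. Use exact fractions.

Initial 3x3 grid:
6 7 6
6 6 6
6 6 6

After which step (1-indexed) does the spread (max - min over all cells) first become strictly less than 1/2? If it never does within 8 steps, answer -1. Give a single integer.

Step 1: max=19/3, min=6, spread=1/3
  -> spread < 1/2 first at step 1
Step 2: max=1507/240, min=6, spread=67/240
Step 3: max=13397/2160, min=1207/200, spread=1807/10800
Step 4: max=5341963/864000, min=32761/5400, spread=33401/288000
Step 5: max=47885933/7776000, min=3283391/540000, spread=3025513/38880000
Step 6: max=19127326867/3110400000, min=175555949/28800000, spread=53531/995328
Step 7: max=1145776925849/186624000000, min=47447116051/7776000000, spread=450953/11943936
Step 8: max=68693543560603/11197440000000, min=5699728610519/933120000000, spread=3799043/143327232

Answer: 1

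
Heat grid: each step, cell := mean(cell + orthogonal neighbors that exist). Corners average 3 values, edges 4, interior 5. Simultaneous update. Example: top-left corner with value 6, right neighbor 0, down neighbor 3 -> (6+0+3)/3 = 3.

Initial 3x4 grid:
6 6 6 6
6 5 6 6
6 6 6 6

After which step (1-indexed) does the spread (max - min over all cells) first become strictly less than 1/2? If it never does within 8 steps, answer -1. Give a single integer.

Step 1: max=6, min=23/4, spread=1/4
  -> spread < 1/2 first at step 1
Step 2: max=6, min=577/100, spread=23/100
Step 3: max=2387/400, min=27989/4800, spread=131/960
Step 4: max=42809/7200, min=252649/43200, spread=841/8640
Step 5: max=8546627/1440000, min=101137949/17280000, spread=56863/691200
Step 6: max=76770457/12960000, min=911585659/155520000, spread=386393/6220800
Step 7: max=30683641187/5184000000, min=364854276869/62208000000, spread=26795339/497664000
Step 8: max=1839153850333/311040000000, min=21911064285871/3732480000000, spread=254051069/5971968000

Answer: 1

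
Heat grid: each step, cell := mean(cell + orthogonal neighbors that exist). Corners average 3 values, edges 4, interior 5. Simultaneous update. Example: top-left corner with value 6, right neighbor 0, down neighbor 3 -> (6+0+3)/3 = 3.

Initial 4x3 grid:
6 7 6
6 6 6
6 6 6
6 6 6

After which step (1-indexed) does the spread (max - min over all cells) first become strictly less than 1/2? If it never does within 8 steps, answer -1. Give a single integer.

Answer: 1

Derivation:
Step 1: max=19/3, min=6, spread=1/3
  -> spread < 1/2 first at step 1
Step 2: max=1507/240, min=6, spread=67/240
Step 3: max=13397/2160, min=6, spread=437/2160
Step 4: max=5341531/864000, min=6009/1000, spread=29951/172800
Step 5: max=47871821/7776000, min=20329/3375, spread=206761/1555200
Step 6: max=19118595571/3110400000, min=32565671/5400000, spread=14430763/124416000
Step 7: max=1144851741689/186624000000, min=2609652727/432000000, spread=139854109/1492992000
Step 8: max=68607111890251/11197440000000, min=235131228977/38880000000, spread=7114543559/89579520000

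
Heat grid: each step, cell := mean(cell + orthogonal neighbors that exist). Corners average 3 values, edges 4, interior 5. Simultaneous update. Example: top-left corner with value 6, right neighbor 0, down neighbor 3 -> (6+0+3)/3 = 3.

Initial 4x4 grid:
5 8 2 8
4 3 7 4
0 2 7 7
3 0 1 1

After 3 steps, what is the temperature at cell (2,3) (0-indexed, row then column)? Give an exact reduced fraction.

Answer: 3397/800

Derivation:
Step 1: cell (2,3) = 19/4
Step 2: cell (2,3) = 381/80
Step 3: cell (2,3) = 3397/800
Full grid after step 3:
  613/135 33403/7200 38707/7200 2869/540
  25813/7200 649/150 6943/1500 37957/7200
  433/160 368/125 399/100 3397/800
  83/45 1129/480 7061/2400 659/180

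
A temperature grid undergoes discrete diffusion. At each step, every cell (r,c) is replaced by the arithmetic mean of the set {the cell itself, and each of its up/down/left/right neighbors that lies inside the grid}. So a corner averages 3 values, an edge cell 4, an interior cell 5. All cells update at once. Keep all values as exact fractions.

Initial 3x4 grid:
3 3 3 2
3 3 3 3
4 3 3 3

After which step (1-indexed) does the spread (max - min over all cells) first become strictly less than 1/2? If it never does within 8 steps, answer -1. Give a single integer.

Step 1: max=10/3, min=8/3, spread=2/3
Step 2: max=59/18, min=49/18, spread=5/9
Step 3: max=689/216, min=607/216, spread=41/108
  -> spread < 1/2 first at step 3
Step 4: max=81977/25920, min=73543/25920, spread=4217/12960
Step 5: max=971537/311040, min=894703/311040, spread=38417/155520
Step 6: max=57890671/18662400, min=54083729/18662400, spread=1903471/9331200
Step 7: max=689885017/223948800, min=653807783/223948800, spread=18038617/111974400
Step 8: max=41194762523/13436928000, min=39426805477/13436928000, spread=883978523/6718464000

Answer: 3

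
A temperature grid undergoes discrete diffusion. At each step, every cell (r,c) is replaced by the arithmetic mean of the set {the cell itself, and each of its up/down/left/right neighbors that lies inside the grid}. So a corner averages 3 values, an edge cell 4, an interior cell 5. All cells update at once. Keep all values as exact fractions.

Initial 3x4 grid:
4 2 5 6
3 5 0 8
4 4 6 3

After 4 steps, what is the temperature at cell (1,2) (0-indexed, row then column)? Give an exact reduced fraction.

Answer: 495149/120000

Derivation:
Step 1: cell (1,2) = 24/5
Step 2: cell (1,2) = 367/100
Step 3: cell (1,2) = 4443/1000
Step 4: cell (1,2) = 495149/120000
Full grid after step 4:
  2971/800 269329/72000 928787/216000 576337/129600
  392771/108000 714961/180000 495149/120000 444127/96000
  31397/8100 418181/108000 469331/108000 575087/129600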